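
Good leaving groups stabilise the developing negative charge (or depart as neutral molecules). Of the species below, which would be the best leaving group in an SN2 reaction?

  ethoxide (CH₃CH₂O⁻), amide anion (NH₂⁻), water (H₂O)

water (H₂O)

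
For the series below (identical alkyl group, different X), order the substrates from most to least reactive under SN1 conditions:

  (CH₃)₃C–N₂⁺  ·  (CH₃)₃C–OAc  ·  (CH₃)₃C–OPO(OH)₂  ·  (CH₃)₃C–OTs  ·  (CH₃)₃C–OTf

(CH₃)₃C–N₂⁺ > (CH₃)₃C–OTf > (CH₃)₃C–OTs > (CH₃)₃C–OPO(OH)₂ > (CH₃)₃C–OAc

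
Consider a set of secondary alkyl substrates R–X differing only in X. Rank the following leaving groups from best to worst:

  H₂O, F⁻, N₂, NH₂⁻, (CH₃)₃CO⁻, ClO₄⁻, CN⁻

N₂: no meaningful conjugate acid; N₂ departs as an exceptionally stable neutral molecule
ClO₄⁻: pKₐ(HClO₄) ≈ -10
H₂O: pKₐ(H₃O⁺) ≈ -1.7
F⁻: pKₐ(HF) ≈ 3.2
CN⁻: pKₐ(HCN) ≈ 9.2
(CH₃)₃CO⁻: pKₐ(t-BuOH) ≈ 18
NH₂⁻: pKₐ(NH₃) ≈ 38

N₂ > ClO₄⁻ > H₂O > F⁻ > CN⁻ > (CH₃)₃CO⁻ > NH₂⁻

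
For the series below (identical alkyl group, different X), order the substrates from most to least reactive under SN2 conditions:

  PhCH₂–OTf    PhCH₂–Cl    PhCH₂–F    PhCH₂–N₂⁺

Same R in every case — rank the leaving groups.
Rank by basicity of the departing species: weakest base leaves most easily.
PhCH₂–N₂⁺ loses N₂: no meaningful conjugate acid; N₂ departs as an exceptionally stable neutral molecule
PhCH₂–OTf loses OTf⁻: pKₐ(CF₃SO₃H (triflic acid)) ≈ -14
PhCH₂–Cl loses Cl⁻: pKₐ(HCl) ≈ -7
PhCH₂–F loses F⁻: pKₐ(HF) ≈ 3.2

PhCH₂–N₂⁺ > PhCH₂–OTf > PhCH₂–Cl > PhCH₂–F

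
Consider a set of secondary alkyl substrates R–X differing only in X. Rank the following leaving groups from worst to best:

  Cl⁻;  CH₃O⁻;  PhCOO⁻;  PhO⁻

CH₃O⁻ < PhO⁻ < PhCOO⁻ < Cl⁻

The more stable X⁻ (or X) is on its own — i.e. the weaker a base it is — the better a leaving group it makes.
Cl⁻: pKₐ(HCl) ≈ -7
PhCOO⁻: pKₐ(C₆H₅COOH) ≈ 4.2
PhO⁻: pKₐ(C₆H₅OH (phenol)) ≈ 10
CH₃O⁻: pKₐ(CH₃OH) ≈ 15.5
Reversing gives the worst-to-best order requested.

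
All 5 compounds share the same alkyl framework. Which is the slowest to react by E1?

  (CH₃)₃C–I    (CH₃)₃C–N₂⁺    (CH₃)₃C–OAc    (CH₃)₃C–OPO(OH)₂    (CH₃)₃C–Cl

(CH₃)₃C–OAc

Same R in every case — rank the leaving groups.
A good leaving group is a weak base: the lower the pKₐ of its conjugate acid, the more readily it departs.
(CH₃)₃C–N₂⁺ loses N₂: no meaningful conjugate acid; N₂ departs as an exceptionally stable neutral molecule
(CH₃)₃C–I loses I⁻: pKₐ(HI) ≈ -10
(CH₃)₃C–Cl loses Cl⁻: pKₐ(HCl) ≈ -7
(CH₃)₃C–OPO(OH)₂ loses H₂PO₄⁻: pKₐ(H₃PO₄) ≈ 2.1
(CH₃)₃C–OAc loses AcO⁻: pKₐ(CH₃COOH) ≈ 4.8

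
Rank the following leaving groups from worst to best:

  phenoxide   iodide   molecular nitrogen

phenoxide < iodide < molecular nitrogen

A good leaving group is a weak base: the lower the pKₐ of its conjugate acid, the more readily it departs.
molecular nitrogen: no meaningful conjugate acid; N₂ departs as an exceptionally stable neutral molecule
iodide: pKₐ(HI) ≈ -10
phenoxide: pKₐ(C₆H₅OH (phenol)) ≈ 10
The question asks for worst first, so the sequence is read in increasing leaving-group ability.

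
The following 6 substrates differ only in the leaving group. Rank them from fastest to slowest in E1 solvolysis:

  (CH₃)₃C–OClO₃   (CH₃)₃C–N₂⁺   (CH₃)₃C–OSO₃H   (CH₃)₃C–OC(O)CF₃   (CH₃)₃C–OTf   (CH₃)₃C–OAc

With the same alkyl group throughout, only the leaving group differentiates the rates.
The more stable X⁻ (or X) is on its own — i.e. the weaker a base it is — the better a leaving group it makes.
(CH₃)₃C–N₂⁺ loses N₂: no meaningful conjugate acid; N₂ departs as an exceptionally stable neutral molecule
(CH₃)₃C–OTf loses OTf⁻: pKₐ(CF₃SO₃H (triflic acid)) ≈ -14
(CH₃)₃C–OClO₃ loses ClO₄⁻: pKₐ(HClO₄) ≈ -10
(CH₃)₃C–OSO₃H loses HSO₄⁻: pKₐ(H₂SO₄) ≈ -3
(CH₃)₃C–OC(O)CF₃ loses CF₃COO⁻: pKₐ(CF₃COOH) ≈ 0.2
(CH₃)₃C–OAc loses AcO⁻: pKₐ(CH₃COOH) ≈ 4.8

(CH₃)₃C–N₂⁺ > (CH₃)₃C–OTf > (CH₃)₃C–OClO₃ > (CH₃)₃C–OSO₃H > (CH₃)₃C–OC(O)CF₃ > (CH₃)₃C–OAc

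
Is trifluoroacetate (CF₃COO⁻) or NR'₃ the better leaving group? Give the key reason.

trifluoroacetate (CF₃COO⁻) is the better leaving group.
pKₐ(CF₃COOH) ≈ 0.2 versus pKₐ(R'₃NH⁺) ≈ 10.7: trifluoroacetate (CF₃COO⁻) is the much weaker base.
Strongly electron-withdrawing CF₃ stabilises the carboxylate.

trifluoroacetate (CF₃COO⁻)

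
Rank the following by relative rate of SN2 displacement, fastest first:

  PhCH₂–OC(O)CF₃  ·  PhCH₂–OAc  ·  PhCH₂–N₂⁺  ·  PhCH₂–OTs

PhCH₂–N₂⁺ > PhCH₂–OTs > PhCH₂–OC(O)CF₃ > PhCH₂–OAc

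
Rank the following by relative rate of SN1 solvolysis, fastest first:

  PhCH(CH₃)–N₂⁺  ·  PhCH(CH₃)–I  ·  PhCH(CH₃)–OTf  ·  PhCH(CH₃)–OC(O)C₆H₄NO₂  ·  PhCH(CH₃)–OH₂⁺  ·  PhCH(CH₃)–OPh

Identical carbon frameworks mean the comparison reduces to leaving-group quality.
Leaving-group ability tracks the stability of the departed species; conjugate-acid pKₐ is the usual yardstick (lower pKₐ → better LG).
PhCH(CH₃)–N₂⁺ loses N₂: no meaningful conjugate acid; N₂ departs as an exceptionally stable neutral molecule
PhCH(CH₃)–OTf loses OTf⁻: pKₐ(CF₃SO₃H (triflic acid)) ≈ -14
PhCH(CH₃)–I loses I⁻: pKₐ(HI) ≈ -10
PhCH(CH₃)–OH₂⁺ loses H₂O: pKₐ(H₃O⁺) ≈ -1.7
PhCH(CH₃)–OC(O)C₆H₄NO₂ loses p-O₂N–C₆H₄–COO⁻: pKₐ(p-nitrobenzoic acid) ≈ 3.4
PhCH(CH₃)–OPh loses PhO⁻: pKₐ(C₆H₅OH (phenol)) ≈ 10

PhCH(CH₃)–N₂⁺ > PhCH(CH₃)–OTf > PhCH(CH₃)–I > PhCH(CH₃)–OH₂⁺ > PhCH(CH₃)–OC(O)C₆H₄NO₂ > PhCH(CH₃)–OPh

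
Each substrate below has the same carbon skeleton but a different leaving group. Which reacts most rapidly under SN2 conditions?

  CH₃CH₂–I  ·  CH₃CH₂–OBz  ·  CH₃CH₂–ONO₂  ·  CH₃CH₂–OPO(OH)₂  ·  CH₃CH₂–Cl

Identical carbon frameworks mean the comparison reduces to leaving-group quality.
Rank by basicity of the departing species: weakest base leaves most easily.
CH₃CH₂–I loses I⁻: pKₐ(HI) ≈ -10
CH₃CH₂–Cl loses Cl⁻: pKₐ(HCl) ≈ -7
CH₃CH₂–ONO₂ loses NO₃⁻: pKₐ(HNO₃) ≈ -1.3
CH₃CH₂–OPO(OH)₂ loses H₂PO₄⁻: pKₐ(H₃PO₄) ≈ 2.1
CH₃CH₂–OBz loses PhCOO⁻: pKₐ(C₆H₅COOH) ≈ 4.2

CH₃CH₂–I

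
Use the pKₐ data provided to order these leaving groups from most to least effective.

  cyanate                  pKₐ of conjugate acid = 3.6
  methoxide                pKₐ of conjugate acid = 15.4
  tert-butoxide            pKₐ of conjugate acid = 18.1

cyanate > methoxide > tert-butoxide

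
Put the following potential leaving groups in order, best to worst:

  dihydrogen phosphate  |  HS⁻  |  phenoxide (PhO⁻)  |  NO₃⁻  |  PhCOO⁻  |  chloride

A good leaving group is a weak base: the lower the pKₐ of its conjugate acid, the more readily it departs.
chloride: pKₐ(HCl) ≈ -7
NO₃⁻: pKₐ(HNO₃) ≈ -1.3
dihydrogen phosphate: pKₐ(H₃PO₄) ≈ 2.1
PhCOO⁻: pKₐ(C₆H₅COOH) ≈ 4.2
HS⁻: pKₐ(H₂S) ≈ 7
phenoxide (PhO⁻): pKₐ(C₆H₅OH (phenol)) ≈ 10

chloride > NO₃⁻ > dihydrogen phosphate > PhCOO⁻ > HS⁻ > phenoxide (PhO⁻)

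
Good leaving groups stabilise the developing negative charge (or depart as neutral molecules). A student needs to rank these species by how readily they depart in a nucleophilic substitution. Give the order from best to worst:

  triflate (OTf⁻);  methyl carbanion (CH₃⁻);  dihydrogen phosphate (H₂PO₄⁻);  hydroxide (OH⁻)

triflate (OTf⁻) > dihydrogen phosphate (H₂PO₄⁻) > hydroxide (OH⁻) > methyl carbanion (CH₃⁻)

The more stable X⁻ (or X) is on its own — i.e. the weaker a base it is — the better a leaving group it makes.
triflate (OTf⁻): pKₐ(CF₃SO₃H (triflic acid)) ≈ -14 — charge spread over three oxygens and a CF₃ group; the premier leaving group in synthesis
dihydrogen phosphate (H₂PO₄⁻): pKₐ(H₃PO₄) ≈ 2.1 — moderate base; biological leaving group after further activation
hydroxide (OH⁻): pKₐ(H₂O) ≈ 15.7 — strong base; essentially never leaves without prior activation
methyl carbanion (CH₃⁻): pKₐ(CH₄) ≈ 48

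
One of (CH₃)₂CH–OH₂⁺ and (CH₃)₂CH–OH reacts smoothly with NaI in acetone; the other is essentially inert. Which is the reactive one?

(CH₃)₂CH–OH₂⁺

From (CH₃)₂CH–OH the departing group would be OH⁻ (pKₐ(H₂O) ≈ 15.7). Strong base; essentially never leaves without prior activation.
From (CH₃)₂CH–OH₂⁺ the leaving group is H₂O (pKₐ(H₃O⁺) ≈ -1.7). Neutral; leaves from a protonated alcohol (R–OH₂⁺).
(In practice (CH₃)₂CH–OH₂⁺ is made from (CH₃)₂CH–OH by protonation with strong acid, converting the leaving group from hydroxide to neutral water.)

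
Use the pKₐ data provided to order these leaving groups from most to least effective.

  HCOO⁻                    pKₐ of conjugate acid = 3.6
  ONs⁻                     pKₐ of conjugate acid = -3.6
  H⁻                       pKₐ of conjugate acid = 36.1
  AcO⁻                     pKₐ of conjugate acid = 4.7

Lower conjugate-acid pKₐ ⇒ weaker base ⇒ better leaving group.
Sorting by the given values: ONs⁻ (-3.6), HCOO⁻ (3.6), AcO⁻ (4.7), H⁻ (36.1).

ONs⁻ > HCOO⁻ > AcO⁻ > H⁻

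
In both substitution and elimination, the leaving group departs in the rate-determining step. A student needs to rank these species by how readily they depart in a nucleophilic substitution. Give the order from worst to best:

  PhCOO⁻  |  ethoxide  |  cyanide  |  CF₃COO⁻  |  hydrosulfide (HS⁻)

A good leaving group is a weak base: the lower the pKₐ of its conjugate acid, the more readily it departs.
CF₃COO⁻: pKₐ(CF₃COOH) ≈ 0.2
PhCOO⁻: pKₐ(C₆H₅COOH) ≈ 4.2
hydrosulfide (HS⁻): pKₐ(H₂S) ≈ 7
cyanide: pKₐ(HCN) ≈ 9.2
ethoxide: pKₐ(CH₃CH₂OH) ≈ 16
The question asks for worst first, so the sequence is read in increasing leaving-group ability.

ethoxide < cyanide < hydrosulfide (HS⁻) < PhCOO⁻ < CF₃COO⁻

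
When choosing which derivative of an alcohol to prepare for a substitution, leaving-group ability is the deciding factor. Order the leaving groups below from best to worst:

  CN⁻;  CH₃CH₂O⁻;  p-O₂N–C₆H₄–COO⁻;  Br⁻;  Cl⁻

Br⁻ > Cl⁻ > p-O₂N–C₆H₄–COO⁻ > CN⁻ > CH₃CH₂O⁻

The more stable X⁻ (or X) is on its own — i.e. the weaker a base it is — the better a leaving group it makes.
Br⁻: pKₐ(HBr) ≈ -9 — weak base; good leaving group
Cl⁻: pKₐ(HCl) ≈ -7 — moderately weak base
p-O₂N–C₆H₄–COO⁻: pKₐ(p-nitrobenzoic acid) ≈ 3.4 — electron-withdrawing nitro group stabilises the carboxylate
CN⁻: pKₐ(HCN) ≈ 9.2 — sp carbon stabilises the charge somewhat, but still a poor LG
CH₃CH₂O⁻: pKₐ(CH₃CH₂OH) ≈ 16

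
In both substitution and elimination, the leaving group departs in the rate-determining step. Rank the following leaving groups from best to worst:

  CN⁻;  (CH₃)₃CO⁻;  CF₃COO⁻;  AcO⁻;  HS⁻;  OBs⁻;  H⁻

OBs⁻ > CF₃COO⁻ > AcO⁻ > HS⁻ > CN⁻ > (CH₃)₃CO⁻ > H⁻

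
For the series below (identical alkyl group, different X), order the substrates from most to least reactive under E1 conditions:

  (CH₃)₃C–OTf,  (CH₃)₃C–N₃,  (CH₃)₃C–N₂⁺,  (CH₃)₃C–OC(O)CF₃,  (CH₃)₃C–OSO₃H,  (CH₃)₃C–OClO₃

(CH₃)₃C–N₂⁺ > (CH₃)₃C–OTf > (CH₃)₃C–OClO₃ > (CH₃)₃C–OSO₃H > (CH₃)₃C–OC(O)CF₃ > (CH₃)₃C–N₃

Identical carbon frameworks mean the comparison reduces to leaving-group quality.
Leaving-group ability tracks the stability of the departed species; conjugate-acid pKₐ is the usual yardstick (lower pKₐ → better LG).
(CH₃)₃C–N₂⁺ loses N₂: no meaningful conjugate acid; N₂ departs as an exceptionally stable neutral molecule
(CH₃)₃C–OTf loses OTf⁻: pKₐ(CF₃SO₃H (triflic acid)) ≈ -14
(CH₃)₃C–OClO₃ loses ClO₄⁻: pKₐ(HClO₄) ≈ -10
(CH₃)₃C–OSO₃H loses HSO₄⁻: pKₐ(H₂SO₄) ≈ -3
(CH₃)₃C–OC(O)CF₃ loses CF₃COO⁻: pKₐ(CF₃COOH) ≈ 0.2
(CH₃)₃C–N₃ loses N₃⁻: pKₐ(HN₃) ≈ 4.7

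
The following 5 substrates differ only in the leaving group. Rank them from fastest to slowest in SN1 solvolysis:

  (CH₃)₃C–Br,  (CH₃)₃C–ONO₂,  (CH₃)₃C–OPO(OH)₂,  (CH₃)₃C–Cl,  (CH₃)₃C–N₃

(CH₃)₃C–Br > (CH₃)₃C–Cl > (CH₃)₃C–ONO₂ > (CH₃)₃C–OPO(OH)₂ > (CH₃)₃C–N₃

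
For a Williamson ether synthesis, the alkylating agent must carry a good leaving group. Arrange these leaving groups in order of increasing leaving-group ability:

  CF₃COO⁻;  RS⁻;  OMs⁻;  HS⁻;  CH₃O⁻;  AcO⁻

OMs⁻: pKₐ(CH₃SO₃H (MsOH)) ≈ -1.9
CF₃COO⁻: pKₐ(CF₃COOH) ≈ 0.2
AcO⁻: pKₐ(CH₃COOH) ≈ 4.8 — resonance-stabilised but still a weak base
HS⁻: pKₐ(H₂S) ≈ 7 — larger and more polarisable than the oxygen analogue
RS⁻: pKₐ(RSH (a thiol)) ≈ 10.5
CH₃O⁻: pKₐ(CH₃OH) ≈ 15.5
Reversing gives the worst-to-best order requested.

CH₃O⁻ < RS⁻ < HS⁻ < AcO⁻ < CF₃COO⁻ < OMs⁻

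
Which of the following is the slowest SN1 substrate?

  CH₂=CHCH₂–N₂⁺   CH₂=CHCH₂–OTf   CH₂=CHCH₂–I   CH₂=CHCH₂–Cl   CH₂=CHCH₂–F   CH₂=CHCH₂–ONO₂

CH₂=CHCH₂–F

Identical carbon frameworks mean the comparison reduces to leaving-group quality.
The more stable X⁻ (or X) is on its own — i.e. the weaker a base it is — the better a leaving group it makes.
CH₂=CHCH₂–N₂⁺ loses N₂: no meaningful conjugate acid; N₂ departs as an exceptionally stable neutral molecule
CH₂=CHCH₂–OTf loses OTf⁻: pKₐ(CF₃SO₃H (triflic acid)) ≈ -14
CH₂=CHCH₂–I loses I⁻: pKₐ(HI) ≈ -10
CH₂=CHCH₂–Cl loses Cl⁻: pKₐ(HCl) ≈ -7
CH₂=CHCH₂–ONO₂ loses NO₃⁻: pKₐ(HNO₃) ≈ -1.3
CH₂=CHCH₂–F loses F⁻: pKₐ(HF) ≈ 3.2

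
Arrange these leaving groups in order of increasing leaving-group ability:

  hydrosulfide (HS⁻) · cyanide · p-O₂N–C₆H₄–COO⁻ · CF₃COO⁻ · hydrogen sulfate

The more stable X⁻ (or X) is on its own — i.e. the weaker a base it is — the better a leaving group it makes.
hydrogen sulfate: pKₐ(H₂SO₄) ≈ -3
CF₃COO⁻: pKₐ(CF₃COOH) ≈ 0.2
p-O₂N–C₆H₄–COO⁻: pKₐ(p-nitrobenzoic acid) ≈ 3.4 — electron-withdrawing nitro group stabilises the carboxylate
hydrosulfide (HS⁻): pKₐ(H₂S) ≈ 7 — larger and more polarisable than the oxygen analogue
cyanide: pKₐ(HCN) ≈ 9.2 — sp carbon stabilises the charge somewhat, but still a poor LG
The question asks for worst first, so the sequence is read in increasing leaving-group ability.

cyanide < hydrosulfide (HS⁻) < p-O₂N–C₆H₄–COO⁻ < CF₃COO⁻ < hydrogen sulfate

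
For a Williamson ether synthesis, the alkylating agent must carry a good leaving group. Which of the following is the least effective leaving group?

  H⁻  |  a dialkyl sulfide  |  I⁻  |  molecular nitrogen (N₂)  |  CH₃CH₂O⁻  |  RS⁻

H⁻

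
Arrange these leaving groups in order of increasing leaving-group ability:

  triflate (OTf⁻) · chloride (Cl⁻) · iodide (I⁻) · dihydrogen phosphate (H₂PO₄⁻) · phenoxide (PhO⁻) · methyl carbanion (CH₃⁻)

Leaving-group ability tracks the stability of the departed species; conjugate-acid pKₐ is the usual yardstick (lower pKₐ → better LG).
triflate (OTf⁻): pKₐ(CF₃SO₃H (triflic acid)) ≈ -14
iodide (I⁻): pKₐ(HI) ≈ -10 — large, highly polarisable; very weak base
chloride (Cl⁻): pKₐ(HCl) ≈ -7 — moderately weak base
dihydrogen phosphate (H₂PO₄⁻): pKₐ(H₃PO₄) ≈ 2.1 — moderate base; biological leaving group after further activation
phenoxide (PhO⁻): pKₐ(C₆H₅OH (phenol)) ≈ 10
methyl carbanion (CH₃⁻): pKₐ(CH₄) ≈ 48 — unstabilised carbanion; the worst conceivable leaving group
Reversing gives the worst-to-best order requested.

methyl carbanion (CH₃⁻) < phenoxide (PhO⁻) < dihydrogen phosphate (H₂PO₄⁻) < chloride (Cl⁻) < iodide (I⁻) < triflate (OTf⁻)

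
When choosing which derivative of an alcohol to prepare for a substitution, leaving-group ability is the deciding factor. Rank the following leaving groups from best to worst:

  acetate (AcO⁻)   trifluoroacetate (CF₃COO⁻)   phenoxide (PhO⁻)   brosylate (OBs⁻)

brosylate (OBs⁻) > trifluoroacetate (CF₃COO⁻) > acetate (AcO⁻) > phenoxide (PhO⁻)

Rank by basicity of the departing species: weakest base leaves most easily.
brosylate (OBs⁻): pKₐ(p-BrC₆H₄SO₃H) ≈ -2.8
trifluoroacetate (CF₃COO⁻): pKₐ(CF₃COOH) ≈ 0.2
acetate (AcO⁻): pKₐ(CH₃COOH) ≈ 4.8
phenoxide (PhO⁻): pKₐ(C₆H₅OH (phenol)) ≈ 10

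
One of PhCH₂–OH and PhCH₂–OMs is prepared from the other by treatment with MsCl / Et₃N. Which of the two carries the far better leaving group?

PhCH₂–OMs

From PhCH₂–OH the departing group would be OH⁻ (pKₐ(H₂O) ≈ 15.7). Strong base; essentially never leaves without prior activation.
From PhCH₂–OMs the leaving group is OMs⁻ (pKₐ(CH₃SO₃H (MsOH)) ≈ -1.9). Resonance-delocalised alkanesulfonate.
Treatment with MsCl / Et₃N works by converting the hydroxyl into a mesylate, making PhCH₂–OMs enormously more reactive.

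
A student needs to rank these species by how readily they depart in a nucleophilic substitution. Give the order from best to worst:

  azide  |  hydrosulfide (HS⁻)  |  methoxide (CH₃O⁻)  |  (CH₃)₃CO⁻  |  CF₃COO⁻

CF₃COO⁻ > azide > hydrosulfide (HS⁻) > methoxide (CH₃O⁻) > (CH₃)₃CO⁻

Leaving-group ability tracks the stability of the departed species; conjugate-acid pKₐ is the usual yardstick (lower pKₐ → better LG).
CF₃COO⁻: pKₐ(CF₃COOH) ≈ 0.2
azide: pKₐ(HN₃) ≈ 4.7
hydrosulfide (HS⁻): pKₐ(H₂S) ≈ 7
methoxide (CH₃O⁻): pKₐ(CH₃OH) ≈ 15.5
(CH₃)₃CO⁻: pKₐ(t-BuOH) ≈ 18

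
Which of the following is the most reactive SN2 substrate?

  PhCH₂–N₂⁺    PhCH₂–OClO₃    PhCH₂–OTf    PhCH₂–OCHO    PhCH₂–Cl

PhCH₂–N₂⁺

Same R in every case — rank the leaving groups.
A good leaving group is a weak base: the lower the pKₐ of its conjugate acid, the more readily it departs.
PhCH₂–N₂⁺ loses N₂: no meaningful conjugate acid; N₂ departs as an exceptionally stable neutral molecule
PhCH₂–OTf loses OTf⁻: pKₐ(CF₃SO₃H (triflic acid)) ≈ -14
PhCH₂–OClO₃ loses ClO₄⁻: pKₐ(HClO₄) ≈ -10
PhCH₂–Cl loses Cl⁻: pKₐ(HCl) ≈ -7
PhCH₂–OCHO loses HCOO⁻: pKₐ(HCOOH) ≈ 3.8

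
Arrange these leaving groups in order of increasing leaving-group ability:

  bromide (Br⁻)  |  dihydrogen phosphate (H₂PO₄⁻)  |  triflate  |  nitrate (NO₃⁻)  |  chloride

dihydrogen phosphate (H₂PO₄⁻) < nitrate (NO₃⁻) < chloride < bromide (Br⁻) < triflate

Rank by basicity of the departing species: weakest base leaves most easily.
triflate: pKₐ(CF₃SO₃H (triflic acid)) ≈ -14
bromide (Br⁻): pKₐ(HBr) ≈ -9 — weak base; good leaving group
chloride: pKₐ(HCl) ≈ -7
nitrate (NO₃⁻): pKₐ(HNO₃) ≈ -1.3
dihydrogen phosphate (H₂PO₄⁻): pKₐ(H₃PO₄) ≈ 2.1
Listed from poorest to best leaving group as asked.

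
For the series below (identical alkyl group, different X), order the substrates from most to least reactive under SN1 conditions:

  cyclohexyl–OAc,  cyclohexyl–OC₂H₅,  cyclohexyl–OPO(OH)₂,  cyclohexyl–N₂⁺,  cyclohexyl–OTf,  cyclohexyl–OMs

Same R in every case — rank the leaving groups.
The more stable X⁻ (or X) is on its own — i.e. the weaker a base it is — the better a leaving group it makes.
cyclohexyl–N₂⁺ loses N₂: no meaningful conjugate acid; N₂ departs as an exceptionally stable neutral molecule
cyclohexyl–OTf loses OTf⁻: pKₐ(CF₃SO₃H (triflic acid)) ≈ -14
cyclohexyl–OMs loses OMs⁻: pKₐ(CH₃SO₃H (MsOH)) ≈ -1.9
cyclohexyl–OPO(OH)₂ loses H₂PO₄⁻: pKₐ(H₃PO₄) ≈ 2.1
cyclohexyl–OAc loses AcO⁻: pKₐ(CH₃COOH) ≈ 4.8
cyclohexyl–OC₂H₅ loses CH₃CH₂O⁻: pKₐ(CH₃CH₂OH) ≈ 16

cyclohexyl–N₂⁺ > cyclohexyl–OTf > cyclohexyl–OMs > cyclohexyl–OPO(OH)₂ > cyclohexyl–OAc > cyclohexyl–OC₂H₅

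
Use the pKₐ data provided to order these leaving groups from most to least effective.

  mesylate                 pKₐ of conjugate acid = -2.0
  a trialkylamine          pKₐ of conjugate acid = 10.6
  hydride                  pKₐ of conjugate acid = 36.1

Lower conjugate-acid pKₐ ⇒ weaker base ⇒ better leaving group.
Sorting by the given values: mesylate (-2.0), a trialkylamine (10.6), hydride (36.1).

mesylate > a trialkylamine > hydride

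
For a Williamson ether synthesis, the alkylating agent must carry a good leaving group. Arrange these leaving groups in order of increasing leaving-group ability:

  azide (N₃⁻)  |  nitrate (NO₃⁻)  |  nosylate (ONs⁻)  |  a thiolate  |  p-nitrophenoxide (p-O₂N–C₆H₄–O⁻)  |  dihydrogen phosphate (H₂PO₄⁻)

a thiolate < p-nitrophenoxide (p-O₂N–C₆H₄–O⁻) < azide (N₃⁻) < dihydrogen phosphate (H₂PO₄⁻) < nitrate (NO₃⁻) < nosylate (ONs⁻)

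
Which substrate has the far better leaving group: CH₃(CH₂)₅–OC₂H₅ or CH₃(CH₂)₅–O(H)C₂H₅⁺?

CH₃(CH₂)₅–O(H)C₂H₅⁺

From CH₃(CH₂)₅–OC₂H₅ the departing group would be CH₃CH₂O⁻ (pKₐ(CH₃CH₂OH) ≈ 16). Strong base; alkoxides do not leave unassisted.
From CH₃(CH₂)₅–O(H)C₂H₅⁺ the leaving group is R'OH (pKₐ(R'OH₂⁺) ≈ -2.4). Neutral; leaves from a protonated ether (an oxonium ion, R–O(H)R'⁺).
(In practice CH₃(CH₂)₅–O(H)C₂H₅⁺ is made from CH₃(CH₂)₅–OC₂H₅ by protonation with concentrated HBr, allowing neutral ethanol, rather than ethoxide, to depart.)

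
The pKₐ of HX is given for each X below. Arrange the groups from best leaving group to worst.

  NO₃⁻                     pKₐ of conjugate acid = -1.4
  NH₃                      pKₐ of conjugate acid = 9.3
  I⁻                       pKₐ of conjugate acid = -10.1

I⁻ > NO₃⁻ > NH₃

Lower conjugate-acid pKₐ ⇒ weaker base ⇒ better leaving group.
Sorting by the given values: I⁻ (-10.1), NO₃⁻ (-1.4), NH₃ (9.3).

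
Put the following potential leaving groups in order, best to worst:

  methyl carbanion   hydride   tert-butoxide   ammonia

ammonia > tert-butoxide > hydride > methyl carbanion

Rank by basicity of the departing species: weakest base leaves most easily.
ammonia: pKₐ(NH₄⁺) ≈ 9.2
tert-butoxide: pKₐ(t-BuOH) ≈ 18
hydride: pKₐ(H₂) ≈ 36
methyl carbanion: pKₐ(CH₄) ≈ 48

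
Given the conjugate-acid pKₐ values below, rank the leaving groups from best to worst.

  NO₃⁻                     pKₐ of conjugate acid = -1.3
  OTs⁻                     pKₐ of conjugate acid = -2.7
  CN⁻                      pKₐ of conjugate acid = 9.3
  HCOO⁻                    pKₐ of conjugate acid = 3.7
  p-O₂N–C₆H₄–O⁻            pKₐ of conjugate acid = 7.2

Lower conjugate-acid pKₐ ⇒ weaker base ⇒ better leaving group.
Sorting by the given values: OTs⁻ (-2.7), NO₃⁻ (-1.3), HCOO⁻ (3.7), p-O₂N–C₆H₄–O⁻ (7.2), CN⁻ (9.3).

OTs⁻ > NO₃⁻ > HCOO⁻ > p-O₂N–C₆H₄–O⁻ > CN⁻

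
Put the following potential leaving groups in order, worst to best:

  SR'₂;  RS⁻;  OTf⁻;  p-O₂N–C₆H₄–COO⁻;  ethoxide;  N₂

ethoxide < RS⁻ < p-O₂N–C₆H₄–COO⁻ < SR'₂ < OTf⁻ < N₂

A good leaving group is a weak base: the lower the pKₐ of its conjugate acid, the more readily it departs.
N₂: no meaningful conjugate acid; N₂ departs as an exceptionally stable neutral molecule
OTf⁻: pKₐ(CF₃SO₃H (triflic acid)) ≈ -14
SR'₂: pKₐ(R'₂SH⁺) ≈ -7 — neutral; leaves from a sulfonium salt (R–SR'₂⁺)
p-O₂N–C₆H₄–COO⁻: pKₐ(p-nitrobenzoic acid) ≈ 3.4 — electron-withdrawing nitro group stabilises the carboxylate
RS⁻: pKₐ(RSH (a thiol)) ≈ 10.5
ethoxide: pKₐ(CH₃CH₂OH) ≈ 16 — strong base; alkoxides do not leave unassisted
Listed from poorest to best leaving group as asked.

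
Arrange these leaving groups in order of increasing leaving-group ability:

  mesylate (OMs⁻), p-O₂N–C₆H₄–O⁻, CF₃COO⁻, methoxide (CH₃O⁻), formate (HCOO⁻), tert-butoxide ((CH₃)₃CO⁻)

tert-butoxide ((CH₃)₃CO⁻) < methoxide (CH₃O⁻) < p-O₂N–C₆H₄–O⁻ < formate (HCOO⁻) < CF₃COO⁻ < mesylate (OMs⁻)

A good leaving group is a weak base: the lower the pKₐ of its conjugate acid, the more readily it departs.
mesylate (OMs⁻): pKₐ(CH₃SO₃H (MsOH)) ≈ -1.9
CF₃COO⁻: pKₐ(CF₃COOH) ≈ 0.2
formate (HCOO⁻): pKₐ(HCOOH) ≈ 3.8
p-O₂N–C₆H₄–O⁻: pKₐ(p-nitrophenol) ≈ 7.2
methoxide (CH₃O⁻): pKₐ(CH₃OH) ≈ 15.5
tert-butoxide ((CH₃)₃CO⁻): pKₐ(t-BuOH) ≈ 18
Listed from poorest to best leaving group as asked.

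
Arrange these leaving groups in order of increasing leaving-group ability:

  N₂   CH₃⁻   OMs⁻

CH₃⁻ < OMs⁻ < N₂

N₂: no meaningful conjugate acid; N₂ departs as an exceptionally stable neutral molecule
OMs⁻: pKₐ(CH₃SO₃H (MsOH)) ≈ -1.9
CH₃⁻: pKₐ(CH₄) ≈ 48
Reversing gives the worst-to-best order requested.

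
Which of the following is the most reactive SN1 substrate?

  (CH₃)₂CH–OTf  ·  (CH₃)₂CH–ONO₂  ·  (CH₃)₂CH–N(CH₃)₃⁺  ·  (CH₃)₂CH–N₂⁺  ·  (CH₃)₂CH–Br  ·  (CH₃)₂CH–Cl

(CH₃)₂CH–N₂⁺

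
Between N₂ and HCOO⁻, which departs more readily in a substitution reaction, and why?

N₂

N₂ is the better leaving group.
N₂ is the ultimate leaving group — it departs as an exceptionally stable neutral molecule, whereas HCOO⁻ (pKₐ(HCOOH) ≈ 3.8) is far more basic.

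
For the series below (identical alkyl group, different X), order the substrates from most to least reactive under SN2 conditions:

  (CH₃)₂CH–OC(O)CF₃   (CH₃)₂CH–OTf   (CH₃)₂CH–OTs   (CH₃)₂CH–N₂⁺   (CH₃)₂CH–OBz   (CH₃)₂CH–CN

The skeletons are identical, so relative rate is governed entirely by leaving-group ability.
A good leaving group is a weak base: the lower the pKₐ of its conjugate acid, the more readily it departs.
(CH₃)₂CH–N₂⁺ loses N₂: no meaningful conjugate acid; N₂ departs as an exceptionally stable neutral molecule
(CH₃)₂CH–OTf loses OTf⁻: pKₐ(CF₃SO₃H (triflic acid)) ≈ -14
(CH₃)₂CH–OTs loses OTs⁻: pKₐ(p-CH₃C₆H₄SO₃H (TsOH)) ≈ -2.8
(CH₃)₂CH–OC(O)CF₃ loses CF₃COO⁻: pKₐ(CF₃COOH) ≈ 0.2
(CH₃)₂CH–OBz loses PhCOO⁻: pKₐ(C₆H₅COOH) ≈ 4.2
(CH₃)₂CH–CN loses CN⁻: pKₐ(HCN) ≈ 9.2

(CH₃)₂CH–N₂⁺ > (CH₃)₂CH–OTf > (CH₃)₂CH–OTs > (CH₃)₂CH–OC(O)CF₃ > (CH₃)₂CH–OBz > (CH₃)₂CH–CN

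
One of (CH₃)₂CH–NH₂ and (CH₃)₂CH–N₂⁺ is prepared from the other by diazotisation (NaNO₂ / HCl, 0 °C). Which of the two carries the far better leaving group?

(CH₃)₂CH–N₂⁺

From (CH₃)₂CH–NH₂ the departing group would be NH₂⁻ (pKₐ(NH₃) ≈ 38). Extremely strong base; never a leaving group.
From (CH₃)₂CH–N₂⁺ the leaving group is N₂ (no meaningful conjugate acid; N₂ departs as an exceptionally stable neutral molecule).
Diazotisation (NaNO₂ / HCl, 0 °C) works by generating a diazonium salt that expels N₂, making (CH₃)₂CH–N₂⁺ enormously more reactive.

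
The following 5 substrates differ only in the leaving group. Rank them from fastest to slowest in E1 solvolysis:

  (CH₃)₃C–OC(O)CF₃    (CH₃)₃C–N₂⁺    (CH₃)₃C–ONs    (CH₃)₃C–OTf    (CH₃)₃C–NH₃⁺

(CH₃)₃C–N₂⁺ > (CH₃)₃C–OTf > (CH₃)₃C–ONs > (CH₃)₃C–OC(O)CF₃ > (CH₃)₃C–NH₃⁺

With the same alkyl group throughout, only the leaving group differentiates the rates.
Leaving-group ability tracks the stability of the departed species; conjugate-acid pKₐ is the usual yardstick (lower pKₐ → better LG).
(CH₃)₃C–N₂⁺ loses N₂: no meaningful conjugate acid; N₂ departs as an exceptionally stable neutral molecule
(CH₃)₃C–OTf loses OTf⁻: pKₐ(CF₃SO₃H (triflic acid)) ≈ -14
(CH₃)₃C–ONs loses ONs⁻: pKₐ(p-O₂NC₆H₄SO₃H) ≈ -3.5
(CH₃)₃C–OC(O)CF₃ loses CF₃COO⁻: pKₐ(CF₃COOH) ≈ 0.2
(CH₃)₃C–NH₃⁺ loses NH₃: pKₐ(NH₄⁺) ≈ 9.2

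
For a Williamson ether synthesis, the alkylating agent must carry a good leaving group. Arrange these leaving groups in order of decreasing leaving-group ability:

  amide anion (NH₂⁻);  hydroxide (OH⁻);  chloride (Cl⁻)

chloride (Cl⁻) > hydroxide (OH⁻) > amide anion (NH₂⁻)

The more stable X⁻ (or X) is on its own — i.e. the weaker a base it is — the better a leaving group it makes.
chloride (Cl⁻): pKₐ(HCl) ≈ -7
hydroxide (OH⁻): pKₐ(H₂O) ≈ 15.7 — strong base; essentially never leaves without prior activation
amide anion (NH₂⁻): pKₐ(NH₃) ≈ 38 — extremely strong base; never a leaving group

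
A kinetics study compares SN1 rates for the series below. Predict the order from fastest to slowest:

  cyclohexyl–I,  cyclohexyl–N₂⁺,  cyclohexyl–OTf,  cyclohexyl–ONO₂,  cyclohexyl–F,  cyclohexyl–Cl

Identical carbon frameworks mean the comparison reduces to leaving-group quality.
The more stable X⁻ (or X) is on its own — i.e. the weaker a base it is — the better a leaving group it makes.
cyclohexyl–N₂⁺ loses N₂: no meaningful conjugate acid; N₂ departs as an exceptionally stable neutral molecule
cyclohexyl–OTf loses OTf⁻: pKₐ(CF₃SO₃H (triflic acid)) ≈ -14
cyclohexyl–I loses I⁻: pKₐ(HI) ≈ -10
cyclohexyl–Cl loses Cl⁻: pKₐ(HCl) ≈ -7
cyclohexyl–ONO₂ loses NO₃⁻: pKₐ(HNO₃) ≈ -1.3
cyclohexyl–F loses F⁻: pKₐ(HF) ≈ 3.2

cyclohexyl–N₂⁺ > cyclohexyl–OTf > cyclohexyl–I > cyclohexyl–Cl > cyclohexyl–ONO₂ > cyclohexyl–F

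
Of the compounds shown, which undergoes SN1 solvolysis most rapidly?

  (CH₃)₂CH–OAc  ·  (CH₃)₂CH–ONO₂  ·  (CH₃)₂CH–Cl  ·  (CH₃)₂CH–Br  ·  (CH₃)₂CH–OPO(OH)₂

(CH₃)₂CH–Br

The skeletons are identical, so relative rate is governed entirely by leaving-group ability.
The more stable X⁻ (or X) is on its own — i.e. the weaker a base it is — the better a leaving group it makes.
(CH₃)₂CH–Br loses Br⁻: pKₐ(HBr) ≈ -9
(CH₃)₂CH–Cl loses Cl⁻: pKₐ(HCl) ≈ -7
(CH₃)₂CH–ONO₂ loses NO₃⁻: pKₐ(HNO₃) ≈ -1.3
(CH₃)₂CH–OPO(OH)₂ loses H₂PO₄⁻: pKₐ(H₃PO₄) ≈ 2.1
(CH₃)₂CH–OAc loses AcO⁻: pKₐ(CH₃COOH) ≈ 4.8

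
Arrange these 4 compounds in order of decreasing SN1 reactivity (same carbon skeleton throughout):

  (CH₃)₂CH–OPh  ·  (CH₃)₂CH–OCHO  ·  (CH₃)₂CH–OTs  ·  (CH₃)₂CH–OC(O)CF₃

The skeletons are identical, so relative rate is governed entirely by leaving-group ability.
The more stable X⁻ (or X) is on its own — i.e. the weaker a base it is — the better a leaving group it makes.
(CH₃)₂CH–OTs loses OTs⁻: pKₐ(p-CH₃C₆H₄SO₃H (TsOH)) ≈ -2.8
(CH₃)₂CH–OC(O)CF₃ loses CF₃COO⁻: pKₐ(CF₃COOH) ≈ 0.2
(CH₃)₂CH–OCHO loses HCOO⁻: pKₐ(HCOOH) ≈ 3.8
(CH₃)₂CH–OPh loses PhO⁻: pKₐ(C₆H₅OH (phenol)) ≈ 10

(CH₃)₂CH–OTs > (CH₃)₂CH–OC(O)CF₃ > (CH₃)₂CH–OCHO > (CH₃)₂CH–OPh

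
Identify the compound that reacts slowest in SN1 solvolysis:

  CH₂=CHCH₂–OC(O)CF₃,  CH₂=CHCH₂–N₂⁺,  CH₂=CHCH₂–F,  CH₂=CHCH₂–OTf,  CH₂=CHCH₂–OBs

The skeletons are identical, so relative rate is governed entirely by leaving-group ability.
The more stable X⁻ (or X) is on its own — i.e. the weaker a base it is — the better a leaving group it makes.
CH₂=CHCH₂–N₂⁺ loses N₂: no meaningful conjugate acid; N₂ departs as an exceptionally stable neutral molecule
CH₂=CHCH₂–OTf loses OTf⁻: pKₐ(CF₃SO₃H (triflic acid)) ≈ -14
CH₂=CHCH₂–OBs loses OBs⁻: pKₐ(p-BrC₆H₄SO₃H) ≈ -2.8
CH₂=CHCH₂–OC(O)CF₃ loses CF₃COO⁻: pKₐ(CF₃COOH) ≈ 0.2
CH₂=CHCH₂–F loses F⁻: pKₐ(HF) ≈ 3.2

CH₂=CHCH₂–F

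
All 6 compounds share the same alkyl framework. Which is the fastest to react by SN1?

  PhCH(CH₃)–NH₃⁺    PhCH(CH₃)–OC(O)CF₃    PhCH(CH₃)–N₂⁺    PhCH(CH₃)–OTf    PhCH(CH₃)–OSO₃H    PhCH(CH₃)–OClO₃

PhCH(CH₃)–N₂⁺

With the same alkyl group throughout, only the leaving group differentiates the rates.
A good leaving group is a weak base: the lower the pKₐ of its conjugate acid, the more readily it departs.
PhCH(CH₃)–N₂⁺ loses N₂: no meaningful conjugate acid; N₂ departs as an exceptionally stable neutral molecule
PhCH(CH₃)–OTf loses OTf⁻: pKₐ(CF₃SO₃H (triflic acid)) ≈ -14
PhCH(CH₃)–OClO₃ loses ClO₄⁻: pKₐ(HClO₄) ≈ -10
PhCH(CH₃)–OSO₃H loses HSO₄⁻: pKₐ(H₂SO₄) ≈ -3
PhCH(CH₃)–OC(O)CF₃ loses CF₃COO⁻: pKₐ(CF₃COOH) ≈ 0.2
PhCH(CH₃)–NH₃⁺ loses NH₃: pKₐ(NH₄⁺) ≈ 9.2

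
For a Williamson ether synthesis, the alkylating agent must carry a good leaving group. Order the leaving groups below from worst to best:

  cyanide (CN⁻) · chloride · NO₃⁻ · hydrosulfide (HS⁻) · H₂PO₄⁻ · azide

chloride: pKₐ(HCl) ≈ -7
NO₃⁻: pKₐ(HNO₃) ≈ -1.3
H₂PO₄⁻: pKₐ(H₃PO₄) ≈ 2.1
azide: pKₐ(HN₃) ≈ 4.7
hydrosulfide (HS⁻): pKₐ(H₂S) ≈ 7
cyanide (CN⁻): pKₐ(HCN) ≈ 9.2
The question asks for worst first, so the sequence is read in increasing leaving-group ability.

cyanide (CN⁻) < hydrosulfide (HS⁻) < azide < H₂PO₄⁻ < NO₃⁻ < chloride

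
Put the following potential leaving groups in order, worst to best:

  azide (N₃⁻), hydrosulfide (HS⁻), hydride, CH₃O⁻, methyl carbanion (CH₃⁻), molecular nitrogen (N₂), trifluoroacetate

methyl carbanion (CH₃⁻) < hydride < CH₃O⁻ < hydrosulfide (HS⁻) < azide (N₃⁻) < trifluoroacetate < molecular nitrogen (N₂)

Leaving-group ability tracks the stability of the departed species; conjugate-acid pKₐ is the usual yardstick (lower pKₐ → better LG).
molecular nitrogen (N₂): no meaningful conjugate acid; N₂ departs as an exceptionally stable neutral molecule
trifluoroacetate: pKₐ(CF₃COOH) ≈ 0.2
azide (N₃⁻): pKₐ(HN₃) ≈ 4.7
hydrosulfide (HS⁻): pKₐ(H₂S) ≈ 7
CH₃O⁻: pKₐ(CH₃OH) ≈ 15.5
hydride: pKₐ(H₂) ≈ 36
methyl carbanion (CH₃⁻): pKₐ(CH₄) ≈ 48
Reversing gives the worst-to-best order requested.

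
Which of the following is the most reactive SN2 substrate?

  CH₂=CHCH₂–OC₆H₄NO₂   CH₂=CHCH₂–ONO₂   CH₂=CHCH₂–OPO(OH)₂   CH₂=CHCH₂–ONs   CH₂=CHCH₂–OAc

Same R in every case — rank the leaving groups.
The more stable X⁻ (or X) is on its own — i.e. the weaker a base it is — the better a leaving group it makes.
CH₂=CHCH₂–ONs loses ONs⁻: pKₐ(p-O₂NC₆H₄SO₃H) ≈ -3.5
CH₂=CHCH₂–ONO₂ loses NO₃⁻: pKₐ(HNO₃) ≈ -1.3
CH₂=CHCH₂–OPO(OH)₂ loses H₂PO₄⁻: pKₐ(H₃PO₄) ≈ 2.1
CH₂=CHCH₂–OAc loses AcO⁻: pKₐ(CH₃COOH) ≈ 4.8
CH₂=CHCH₂–OC₆H₄NO₂ loses p-O₂N–C₆H₄–O⁻: pKₐ(p-nitrophenol) ≈ 7.2

CH₂=CHCH₂–ONs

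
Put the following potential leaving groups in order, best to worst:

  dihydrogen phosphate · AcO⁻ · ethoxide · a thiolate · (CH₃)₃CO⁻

dihydrogen phosphate: pKₐ(H₃PO₄) ≈ 2.1 — moderate base; biological leaving group after further activation
AcO⁻: pKₐ(CH₃COOH) ≈ 4.8 — resonance-stabilised but still a weak base
a thiolate: pKₐ(RSH (a thiol)) ≈ 10.5 — moderately basic; rarely leaves without activation
ethoxide: pKₐ(CH₃CH₂OH) ≈ 16
(CH₃)₃CO⁻: pKₐ(t-BuOH) ≈ 18

dihydrogen phosphate > AcO⁻ > a thiolate > ethoxide > (CH₃)₃CO⁻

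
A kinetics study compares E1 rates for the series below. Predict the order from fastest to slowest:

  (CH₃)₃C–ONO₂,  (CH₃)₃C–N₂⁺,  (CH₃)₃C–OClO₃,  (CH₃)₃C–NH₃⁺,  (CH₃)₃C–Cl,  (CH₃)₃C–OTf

(CH₃)₃C–N₂⁺ > (CH₃)₃C–OTf > (CH₃)₃C–OClO₃ > (CH₃)₃C–Cl > (CH₃)₃C–ONO₂ > (CH₃)₃C–NH₃⁺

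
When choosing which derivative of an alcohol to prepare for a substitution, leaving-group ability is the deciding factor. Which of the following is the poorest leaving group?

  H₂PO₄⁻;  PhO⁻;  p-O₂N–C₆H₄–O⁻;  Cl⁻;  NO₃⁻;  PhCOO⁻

Cl⁻: pKₐ(HCl) ≈ -7
NO₃⁻: pKₐ(HNO₃) ≈ -1.3
H₂PO₄⁻: pKₐ(H₃PO₄) ≈ 2.1
PhCOO⁻: pKₐ(C₆H₅COOH) ≈ 4.2
p-O₂N–C₆H₄–O⁻: pKₐ(p-nitrophenol) ≈ 7.2
PhO⁻: pKₐ(C₆H₅OH (phenol)) ≈ 10

PhO⁻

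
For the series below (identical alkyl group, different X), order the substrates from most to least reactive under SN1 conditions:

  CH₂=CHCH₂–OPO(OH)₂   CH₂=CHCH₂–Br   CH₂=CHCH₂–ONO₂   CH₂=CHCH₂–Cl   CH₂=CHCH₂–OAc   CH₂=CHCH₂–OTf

CH₂=CHCH₂–OTf > CH₂=CHCH₂–Br > CH₂=CHCH₂–Cl > CH₂=CHCH₂–ONO₂ > CH₂=CHCH₂–OPO(OH)₂ > CH₂=CHCH₂–OAc

With the same alkyl group throughout, only the leaving group differentiates the rates.
Rank by basicity of the departing species: weakest base leaves most easily.
CH₂=CHCH₂–OTf loses OTf⁻: pKₐ(CF₃SO₃H (triflic acid)) ≈ -14
CH₂=CHCH₂–Br loses Br⁻: pKₐ(HBr) ≈ -9
CH₂=CHCH₂–Cl loses Cl⁻: pKₐ(HCl) ≈ -7
CH₂=CHCH₂–ONO₂ loses NO₃⁻: pKₐ(HNO₃) ≈ -1.3
CH₂=CHCH₂–OPO(OH)₂ loses H₂PO₄⁻: pKₐ(H₃PO₄) ≈ 2.1
CH₂=CHCH₂–OAc loses AcO⁻: pKₐ(CH₃COOH) ≈ 4.8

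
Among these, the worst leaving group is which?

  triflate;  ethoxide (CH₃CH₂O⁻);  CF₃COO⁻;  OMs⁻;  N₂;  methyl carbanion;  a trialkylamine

methyl carbanion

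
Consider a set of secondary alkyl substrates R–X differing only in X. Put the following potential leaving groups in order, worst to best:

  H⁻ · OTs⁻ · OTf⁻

H⁻ < OTs⁻ < OTf⁻

Rank by basicity of the departing species: weakest base leaves most easily.
OTf⁻: pKₐ(CF₃SO₃H (triflic acid)) ≈ -14
OTs⁻: pKₐ(p-CH₃C₆H₄SO₃H (TsOH)) ≈ -2.8 — resonance-delocalised arenesulfonate
H⁻: pKₐ(H₂) ≈ 36 — extremely strong base; leaves only in special hydride-transfer contexts
Listed from poorest to best leaving group as asked.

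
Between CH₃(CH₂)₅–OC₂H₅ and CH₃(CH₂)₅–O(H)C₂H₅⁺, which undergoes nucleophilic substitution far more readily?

From CH₃(CH₂)₅–OC₂H₅ the departing group would be CH₃CH₂O⁻ (pKₐ(CH₃CH₂OH) ≈ 16). Strong base; alkoxides do not leave unassisted.
From CH₃(CH₂)₅–O(H)C₂H₅⁺ the leaving group is R'OH (pKₐ(R'OH₂⁺) ≈ -2.4). Neutral; leaves from a protonated ether (an oxonium ion, R–O(H)R'⁺).
(In practice CH₃(CH₂)₅–O(H)C₂H₅⁺ is made from CH₃(CH₂)₅–OC₂H₅ by protonation with concentrated HBr, allowing neutral ethanol, rather than ethoxide, to depart.)

CH₃(CH₂)₅–O(H)C₂H₅⁺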